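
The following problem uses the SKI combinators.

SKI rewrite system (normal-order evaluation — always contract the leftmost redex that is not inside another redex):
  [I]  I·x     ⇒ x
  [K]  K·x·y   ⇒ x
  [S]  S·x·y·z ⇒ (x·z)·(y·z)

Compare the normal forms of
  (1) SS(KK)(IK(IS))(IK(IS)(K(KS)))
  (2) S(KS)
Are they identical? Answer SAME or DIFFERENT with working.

Term A:
  start: SS(KK)(IK(IS))(IK(IS)(K(KS)))
  →1  S(IK(IS))(KK(IK(IS)))(IK(IS)(K(KS)))
  →2  IK(IS)(IK(IS)(K(KS)))(KK(IK(IS))(IK(IS)(K(KS))))
  →3  K(IS)(IK(IS)(K(KS)))(KK(IK(IS))(IK(IS)(K(KS))))
  →4  IS(KK(IK(IS))(IK(IS)(K(KS))))
  →5  S(KK(IK(IS))(IK(IS)(K(KS))))
  →6  S(K(IK(IS)(K(KS))))
  →7  S(K(K(IS)(K(KS))))
  →8  S(K(IS))
  →9  S(KS)

Term B:
  start: S(KS)

Answer: SAME — A ⇓ S(KS), B ⇓ S(KS)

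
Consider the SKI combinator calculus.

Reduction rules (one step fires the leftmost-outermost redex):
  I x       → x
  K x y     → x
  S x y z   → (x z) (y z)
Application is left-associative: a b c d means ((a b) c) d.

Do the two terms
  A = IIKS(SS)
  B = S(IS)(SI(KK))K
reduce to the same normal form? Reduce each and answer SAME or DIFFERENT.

Term A:
  start: IIKS(SS)
  step 1: IKS(SS)
  step 2: KS(SS)
  step 3: S

Term B:
  start: S(IS)(SI(KK))K
  step 1: ISK(SI(KK)K)
  step 2: SK(SI(KK)K)
  step 3: SK(IK(KKK))
  step 4: SK(K(KKK))
  step 5: SK(KK)

Answer: DIFFERENT — A ⇓ S, B ⇓ SK(KK)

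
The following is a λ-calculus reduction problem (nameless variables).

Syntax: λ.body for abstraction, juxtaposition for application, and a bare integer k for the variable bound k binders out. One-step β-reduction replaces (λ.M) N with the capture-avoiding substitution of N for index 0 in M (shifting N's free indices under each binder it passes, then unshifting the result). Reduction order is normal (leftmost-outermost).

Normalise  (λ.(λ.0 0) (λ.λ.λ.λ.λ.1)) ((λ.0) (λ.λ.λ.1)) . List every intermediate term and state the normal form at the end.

  start: (λ.(λ.0 0) (λ.λ.λ.λ.λ.1)) ((λ.0) (λ.λ.λ.1))
  →1  (λ.0 0) (λ.λ.λ.λ.λ.1)
  →2  (λ.λ.λ.λ.λ.1) (λ.λ.λ.λ.λ.1)
  →3  λ.λ.λ.λ.1

Answer: normal form = λ.λ.λ.λ.1  (in 3 steps)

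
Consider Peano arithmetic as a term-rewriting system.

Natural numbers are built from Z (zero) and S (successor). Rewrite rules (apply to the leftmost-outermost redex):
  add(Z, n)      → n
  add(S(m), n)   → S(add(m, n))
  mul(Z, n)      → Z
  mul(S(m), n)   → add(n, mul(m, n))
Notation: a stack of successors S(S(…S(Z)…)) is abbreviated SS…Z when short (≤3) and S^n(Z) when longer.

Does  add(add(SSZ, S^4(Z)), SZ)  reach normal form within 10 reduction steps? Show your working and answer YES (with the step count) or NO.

  start: add(add(SSZ, S^4(Z)), SZ)
  [1] add(S(add(SZ, S^4(Z))), SZ)
  [2] S(add(add(SZ, S^4(Z)), SZ))
  [3] S(add(S(add(Z, S^4(Z))), SZ))
  [4] S(S(add(add(Z, S^4(Z)), SZ)))
  [5] S(S(add(S^4(Z), SZ)))
  [6] S(S(S(add(SSSZ, SZ))))
  [7] S(S(S(S(add(SSZ, SZ)))))
  [8] S(S(S(S(S(add(SZ, SZ))))))
  [9] S(S(S(S(S(S(add(Z, SZ)))))))
  [10] S^7(Z)

Answer: YES — reaches normal form S^7(Z) in 10 ≤ 10 steps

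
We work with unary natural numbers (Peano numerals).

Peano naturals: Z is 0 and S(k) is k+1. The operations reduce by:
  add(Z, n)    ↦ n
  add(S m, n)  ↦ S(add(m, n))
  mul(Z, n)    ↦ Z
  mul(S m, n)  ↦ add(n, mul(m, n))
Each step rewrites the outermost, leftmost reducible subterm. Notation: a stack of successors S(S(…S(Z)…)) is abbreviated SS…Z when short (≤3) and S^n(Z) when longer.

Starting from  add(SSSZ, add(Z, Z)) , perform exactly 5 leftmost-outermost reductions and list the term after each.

  start: add(SSSZ, add(Z, Z))
  →1  S(add(SSZ, add(Z, Z)))
  →2  S(S(add(SZ, add(Z, Z))))
  →3  S(S(S(add(Z, add(Z, Z)))))
  →4  S(S(S(add(Z, Z))))
  →5  SSSZ

Answer: after 5 steps: SSSZ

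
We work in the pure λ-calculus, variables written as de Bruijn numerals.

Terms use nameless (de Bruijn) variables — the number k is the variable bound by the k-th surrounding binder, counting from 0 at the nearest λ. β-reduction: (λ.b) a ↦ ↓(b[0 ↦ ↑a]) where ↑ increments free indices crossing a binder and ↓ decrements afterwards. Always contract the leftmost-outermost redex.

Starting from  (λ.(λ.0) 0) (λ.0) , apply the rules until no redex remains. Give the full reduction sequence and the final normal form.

Answer: normal form = λ.0  (in 2 steps)

Working:
  start: (λ.(λ.0) 0) (λ.0)
  step 1: (λ.0) (λ.0)
  step 2: λ.0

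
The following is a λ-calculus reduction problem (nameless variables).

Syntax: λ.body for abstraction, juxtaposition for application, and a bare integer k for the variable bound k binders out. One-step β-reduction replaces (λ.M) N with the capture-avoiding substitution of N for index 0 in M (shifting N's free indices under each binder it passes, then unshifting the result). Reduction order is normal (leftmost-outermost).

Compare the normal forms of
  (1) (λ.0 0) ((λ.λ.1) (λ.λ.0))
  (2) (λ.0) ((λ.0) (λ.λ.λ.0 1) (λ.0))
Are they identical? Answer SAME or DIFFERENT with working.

Answer: DIFFERENT — A ⇓ λ.λ.0, B ⇓ λ.λ.0 1

Reduction:
Term A:
  start: (λ.0 0) ((λ.λ.1) (λ.λ.0))
  →1  (λ.λ.1) (λ.λ.0) ((λ.λ.1) (λ.λ.0))
  →2  (λ.λ.λ.0) ((λ.λ.1) (λ.λ.0))
  →3  λ.λ.0

Term B:
  start: (λ.0) ((λ.0) (λ.λ.λ.0 1) (λ.0))
  →1  (λ.0) (λ.λ.λ.0 1) (λ.0)
  →2  (λ.λ.λ.0 1) (λ.0)
  →3  λ.λ.0 1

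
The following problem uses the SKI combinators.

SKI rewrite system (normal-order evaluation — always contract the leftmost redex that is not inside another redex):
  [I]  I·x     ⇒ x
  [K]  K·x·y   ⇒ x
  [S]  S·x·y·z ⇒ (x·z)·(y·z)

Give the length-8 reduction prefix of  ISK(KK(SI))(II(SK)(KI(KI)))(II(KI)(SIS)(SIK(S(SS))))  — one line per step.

Answer: after 8 steps: I(KI)(SIS)(SIK(S(SS)))

Derivation:
  start: ISK(KK(SI))(II(SK)(KI(KI)))(II(KI)(SIS)(SIK(S(SS))))
  [1] SK(KK(SI))(II(SK)(KI(KI)))(II(KI)(SIS)(SIK(S(SS))))
  [2] K(II(SK)(KI(KI)))(KK(SI)(II(SK)(KI(KI))))(II(KI)(SIS)(SIK(S(SS))))
  [3] II(SK)(KI(KI))(II(KI)(SIS)(SIK(S(SS))))
  [4] I(SK)(KI(KI))(II(KI)(SIS)(SIK(S(SS))))
  [5] SK(KI(KI))(II(KI)(SIS)(SIK(S(SS))))
  [6] K(II(KI)(SIS)(SIK(S(SS))))(KI(KI)(II(KI)(SIS)(SIK(S(SS)))))
  [7] II(KI)(SIS)(SIK(S(SS)))
  [8] I(KI)(SIS)(SIK(S(SS)))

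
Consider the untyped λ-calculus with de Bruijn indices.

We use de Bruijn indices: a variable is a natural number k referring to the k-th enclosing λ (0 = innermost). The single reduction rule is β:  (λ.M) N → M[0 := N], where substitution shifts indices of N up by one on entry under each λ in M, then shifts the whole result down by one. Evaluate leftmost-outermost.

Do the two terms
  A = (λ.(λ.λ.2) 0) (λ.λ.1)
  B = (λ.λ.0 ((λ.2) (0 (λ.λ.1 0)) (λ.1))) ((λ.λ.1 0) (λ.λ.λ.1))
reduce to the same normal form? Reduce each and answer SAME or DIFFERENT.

Answer: DIFFERENT — A ⇓ λ.λ.λ.1, B ⇓ λ.0 (λ.λ.1)

Reduction:
Term A:
  start: (λ.(λ.λ.2) 0) (λ.λ.1)
  step 1: (λ.λ.λ.λ.1) (λ.λ.1)
  step 2: λ.λ.λ.1

Term B:
  start: (λ.λ.0 ((λ.2) (0 (λ.λ.1 0)) (λ.1))) ((λ.λ.1 0) (λ.λ.λ.1))
  step 1: λ.0 ((λ.(λ.λ.1 0) (λ.λ.λ.1)) (0 (λ.λ.1 0)) (λ.1))
  step 2: λ.0 ((λ.λ.1 0) (λ.λ.λ.1) (λ.1))
  step 3: λ.0 ((λ.(λ.λ.λ.1) 0) (λ.1))
  step 4: λ.0 ((λ.λ.λ.1) (λ.1))
  step 5: λ.0 (λ.λ.1)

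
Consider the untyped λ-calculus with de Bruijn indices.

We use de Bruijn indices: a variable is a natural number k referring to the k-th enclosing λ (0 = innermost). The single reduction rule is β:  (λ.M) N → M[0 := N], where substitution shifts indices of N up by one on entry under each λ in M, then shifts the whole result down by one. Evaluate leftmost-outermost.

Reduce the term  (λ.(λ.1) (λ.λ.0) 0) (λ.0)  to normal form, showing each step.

Answer: normal form = λ.0  (in 3 steps)

Reduction:
  start: (λ.(λ.1) (λ.λ.0) 0) (λ.0)
  [1] (λ.λ.0) (λ.λ.0) (λ.0)
  [2] (λ.0) (λ.0)
  [3] λ.0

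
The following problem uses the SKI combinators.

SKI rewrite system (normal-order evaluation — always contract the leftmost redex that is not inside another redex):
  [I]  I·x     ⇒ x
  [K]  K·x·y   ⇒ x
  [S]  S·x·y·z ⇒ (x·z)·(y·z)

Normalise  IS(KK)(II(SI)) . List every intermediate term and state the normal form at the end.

Answer: normal form = S(KK)(SI)  (in 3 steps)

Working:
  start: IS(KK)(II(SI))
  step 1: S(KK)(II(SI))
  step 2: S(KK)(I(SI))
  step 3: S(KK)(SI)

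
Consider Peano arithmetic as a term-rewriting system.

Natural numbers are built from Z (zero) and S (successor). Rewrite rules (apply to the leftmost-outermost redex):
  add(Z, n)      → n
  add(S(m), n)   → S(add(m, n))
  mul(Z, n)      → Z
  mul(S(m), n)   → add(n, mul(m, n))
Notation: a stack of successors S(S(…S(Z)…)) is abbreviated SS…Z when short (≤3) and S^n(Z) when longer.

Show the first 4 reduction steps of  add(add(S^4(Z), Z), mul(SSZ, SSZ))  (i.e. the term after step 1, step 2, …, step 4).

  start: add(add(S^4(Z), Z), mul(SSZ, SSZ))
  →1  add(S(add(SSSZ, Z)), mul(SSZ, SSZ))
  →2  S(add(add(SSSZ, Z), mul(SSZ, SSZ)))
  →3  S(add(S(add(SSZ, Z)), mul(SSZ, SSZ)))
  →4  S(S(add(add(SSZ, Z), mul(SSZ, SSZ))))

Answer: after 4 steps: S(S(add(add(SSZ, Z), mul(SSZ, SSZ))))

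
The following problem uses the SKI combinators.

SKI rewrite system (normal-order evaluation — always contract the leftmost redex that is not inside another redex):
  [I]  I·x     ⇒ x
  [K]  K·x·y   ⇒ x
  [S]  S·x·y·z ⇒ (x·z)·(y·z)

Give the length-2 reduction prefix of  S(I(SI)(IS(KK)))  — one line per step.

  start: S(I(SI)(IS(KK)))
  [1] S(SI(IS(KK)))
  [2] S(SI(S(KK)))

Answer: after 2 steps: S(SI(S(KK)))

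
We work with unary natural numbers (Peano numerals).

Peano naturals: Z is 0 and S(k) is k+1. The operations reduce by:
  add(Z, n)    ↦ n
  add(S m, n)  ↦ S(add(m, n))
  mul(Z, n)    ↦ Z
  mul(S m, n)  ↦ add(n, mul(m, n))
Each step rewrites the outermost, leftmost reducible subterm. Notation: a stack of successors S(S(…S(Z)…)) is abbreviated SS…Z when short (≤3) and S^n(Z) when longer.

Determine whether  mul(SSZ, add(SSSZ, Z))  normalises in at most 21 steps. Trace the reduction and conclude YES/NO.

  start: mul(SSZ, add(SSSZ, Z))
  step 1: add(add(SSSZ, Z), mul(SZ, add(SSSZ, Z)))
  step 2: add(S(add(SSZ, Z)), mul(SZ, add(SSSZ, Z)))
  step 3: S(add(add(SSZ, Z), mul(SZ, add(SSSZ, Z))))
  step 4: S(add(S(add(SZ, Z)), mul(SZ, add(SSSZ, Z))))
  step 5: S(S(add(add(SZ, Z), mul(SZ, add(SSSZ, Z)))))
  step 6: S(S(add(S(add(Z, Z)), mul(SZ, add(SSSZ, Z)))))
  step 7: S(S(S(add(add(Z, Z), mul(SZ, add(SSSZ, Z))))))
  step 8: S(S(S(add(Z, mul(SZ, add(SSSZ, Z))))))
  step 9: S(S(S(mul(SZ, add(SSSZ, Z)))))
  step 10: S(S(S(add(add(SSSZ, Z), mul(Z, add(SSSZ, Z))))))
  step 11: S(S(S(add(S(add(SSZ, Z)), mul(Z, add(SSSZ, Z))))))
  step 12: S(S(S(S(add(add(SSZ, Z), mul(Z, add(SSSZ, Z)))))))
  step 13: S(S(S(S(add(S(add(SZ, Z)), mul(Z, add(SSSZ, Z)))))))
  step 14: S(S(S(S(S(add(add(SZ, Z), mul(Z, add(SSSZ, Z))))))))
  step 15: S(S(S(S(S(add(S(add(Z, Z)), mul(Z, add(SSSZ, Z))))))))
  step 16: S(S(S(S(S(S(add(add(Z, Z), mul(Z, add(SSSZ, Z)))))))))
  step 17: S(S(S(S(S(S(add(Z, mul(Z, add(SSSZ, Z)))))))))
  step 18: S(S(S(S(S(S(mul(Z, add(SSSZ, Z))))))))
  step 19: S^6(Z)

Answer: YES — reaches normal form S^6(Z) in 19 ≤ 21 steps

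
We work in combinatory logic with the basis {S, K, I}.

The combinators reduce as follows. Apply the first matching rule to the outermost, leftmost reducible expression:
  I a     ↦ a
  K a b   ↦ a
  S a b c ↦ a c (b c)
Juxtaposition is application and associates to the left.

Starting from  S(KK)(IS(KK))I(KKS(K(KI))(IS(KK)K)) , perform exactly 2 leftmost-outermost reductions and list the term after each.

Answer: after 2 steps: K(IS(KK)I)(KKS(K(KI))(IS(KK)K))

Working:
  start: S(KK)(IS(KK))I(KKS(K(KI))(IS(KK)K))
  →1  KKI(IS(KK)I)(KKS(K(KI))(IS(KK)K))
  →2  K(IS(KK)I)(KKS(K(KI))(IS(KK)K))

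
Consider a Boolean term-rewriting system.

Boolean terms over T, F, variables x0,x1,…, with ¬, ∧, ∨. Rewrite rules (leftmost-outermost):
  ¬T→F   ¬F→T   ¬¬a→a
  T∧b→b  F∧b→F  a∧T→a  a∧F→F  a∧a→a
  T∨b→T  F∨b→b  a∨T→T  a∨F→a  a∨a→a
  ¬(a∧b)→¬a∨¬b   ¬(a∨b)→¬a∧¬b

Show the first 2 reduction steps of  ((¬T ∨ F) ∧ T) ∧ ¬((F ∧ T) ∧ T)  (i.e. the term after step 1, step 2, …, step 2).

Answer: after 2 steps: ¬T ∧ ¬((F ∧ T) ∧ T)

Working:
  start: ((¬T ∨ F) ∧ T) ∧ ¬((F ∧ T) ∧ T)
  step 1: (¬T ∨ F) ∧ ¬((F ∧ T) ∧ T)
  step 2: ¬T ∧ ¬((F ∧ T) ∧ T)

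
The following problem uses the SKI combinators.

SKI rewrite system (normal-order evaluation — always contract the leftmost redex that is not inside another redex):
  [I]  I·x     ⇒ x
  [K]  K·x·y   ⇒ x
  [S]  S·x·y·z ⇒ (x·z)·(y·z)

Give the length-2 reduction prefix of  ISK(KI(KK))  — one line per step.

Answer: after 2 steps: SKI

Reduction:
  start: ISK(KI(KK))
  step 1: SK(KI(KK))
  step 2: SKI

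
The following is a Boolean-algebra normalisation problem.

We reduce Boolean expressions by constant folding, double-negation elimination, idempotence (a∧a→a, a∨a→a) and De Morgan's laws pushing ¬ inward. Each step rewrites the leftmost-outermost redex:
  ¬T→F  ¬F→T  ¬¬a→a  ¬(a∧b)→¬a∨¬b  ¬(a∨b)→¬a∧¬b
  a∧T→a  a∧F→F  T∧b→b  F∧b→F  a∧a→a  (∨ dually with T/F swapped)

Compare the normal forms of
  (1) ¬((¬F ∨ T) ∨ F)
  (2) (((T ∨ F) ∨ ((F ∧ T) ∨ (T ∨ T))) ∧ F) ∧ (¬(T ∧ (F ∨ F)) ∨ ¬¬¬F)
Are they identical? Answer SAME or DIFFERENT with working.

Answer: SAME — A ⇓ F, B ⇓ F

Working:
Term A:
  start: ¬((¬F ∨ T) ∨ F)
  →1  ¬(¬F ∨ T) ∧ ¬F
  →2  (¬¬F ∧ ¬T) ∧ ¬F
  →3  (F ∧ ¬T) ∧ ¬F
  →4  F ∧ ¬F
  →5  F

Term B:
  start: (((T ∨ F) ∨ ((F ∧ T) ∨ (T ∨ T))) ∧ F) ∧ (¬(T ∧ (F ∨ F)) ∨ ¬¬¬F)
  →1  F ∧ (¬(T ∧ (F ∨ F)) ∨ ¬¬¬F)
  →2  F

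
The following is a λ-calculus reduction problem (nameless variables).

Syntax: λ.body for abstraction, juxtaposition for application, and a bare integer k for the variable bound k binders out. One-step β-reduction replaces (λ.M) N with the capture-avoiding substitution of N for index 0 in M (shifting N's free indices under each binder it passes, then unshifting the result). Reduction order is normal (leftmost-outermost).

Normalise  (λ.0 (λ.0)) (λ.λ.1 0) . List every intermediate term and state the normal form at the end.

  start: (λ.0 (λ.0)) (λ.λ.1 0)
  →1  (λ.λ.1 0) (λ.0)
  →2  λ.(λ.0) 0
  →3  λ.0

Answer: normal form = λ.0  (in 3 steps)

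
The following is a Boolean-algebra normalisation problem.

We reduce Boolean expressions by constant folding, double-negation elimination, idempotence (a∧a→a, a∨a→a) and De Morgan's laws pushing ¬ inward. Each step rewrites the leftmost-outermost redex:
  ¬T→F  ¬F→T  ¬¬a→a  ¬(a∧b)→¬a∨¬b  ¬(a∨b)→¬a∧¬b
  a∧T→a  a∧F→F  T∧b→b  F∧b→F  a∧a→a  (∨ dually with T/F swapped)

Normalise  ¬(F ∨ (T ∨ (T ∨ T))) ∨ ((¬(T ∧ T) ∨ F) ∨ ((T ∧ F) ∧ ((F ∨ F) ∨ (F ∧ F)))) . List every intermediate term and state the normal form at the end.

  start: ¬(F ∨ (T ∨ (T ∨ T))) ∨ ((¬(T ∧ T) ∨ F) ∨ ((T ∧ F) ∧ ((F ∨ F) ∨ (F ∧ F))))
  →1  (¬F ∧ ¬(T ∨ (T ∨ T))) ∨ ((¬(T ∧ T) ∨ F) ∨ ((T ∧ F) ∧ ((F ∨ F) ∨ (F ∧ F))))
  →2  (T ∧ ¬(T ∨ (T ∨ T))) ∨ ((¬(T ∧ T) ∨ F) ∨ ((T ∧ F) ∧ ((F ∨ F) ∨ (F ∧ F))))
  →3  ¬(T ∨ (T ∨ T)) ∨ ((¬(T ∧ T) ∨ F) ∨ ((T ∧ F) ∧ ((F ∨ F) ∨ (F ∧ F))))
  →4  (¬T ∧ ¬(T ∨ T)) ∨ ((¬(T ∧ T) ∨ F) ∨ ((T ∧ F) ∧ ((F ∨ F) ∨ (F ∧ F))))
  →5  (F ∧ ¬(T ∨ T)) ∨ ((¬(T ∧ T) ∨ F) ∨ ((T ∧ F) ∧ ((F ∨ F) ∨ (F ∧ F))))
  →6  F ∨ ((¬(T ∧ T) ∨ F) ∨ ((T ∧ F) ∧ ((F ∨ F) ∨ (F ∧ F))))
  →7  (¬(T ∧ T) ∨ F) ∨ ((T ∧ F) ∧ ((F ∨ F) ∨ (F ∧ F)))
  →8  ¬(T ∧ T) ∨ ((T ∧ F) ∧ ((F ∨ F) ∨ (F ∧ F)))
  →9  (¬T ∨ ¬T) ∨ ((T ∧ F) ∧ ((F ∨ F) ∨ (F ∧ F)))
  →10  ¬T ∨ ((T ∧ F) ∧ ((F ∨ F) ∨ (F ∧ F)))
  →11  F ∨ ((T ∧ F) ∧ ((F ∨ F) ∨ (F ∧ F)))
  →12  (T ∧ F) ∧ ((F ∨ F) ∨ (F ∧ F))
  →13  F ∧ ((F ∨ F) ∨ (F ∧ F))
  →14  F

Answer: normal form = F  (in 14 steps)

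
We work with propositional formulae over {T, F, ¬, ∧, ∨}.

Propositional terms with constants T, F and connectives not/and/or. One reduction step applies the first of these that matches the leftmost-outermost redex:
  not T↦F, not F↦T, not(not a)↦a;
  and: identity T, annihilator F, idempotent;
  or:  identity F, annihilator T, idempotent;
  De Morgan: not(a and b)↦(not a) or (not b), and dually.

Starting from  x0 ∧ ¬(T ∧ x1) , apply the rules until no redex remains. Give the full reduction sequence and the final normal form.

  start: x0 ∧ ¬(T ∧ x1)
  →1  x0 ∧ (¬T ∨ ¬x1)
  →2  x0 ∧ (F ∨ ¬x1)
  →3  x0 ∧ ¬x1

Answer: normal form = x0 ∧ ¬x1  (in 3 steps)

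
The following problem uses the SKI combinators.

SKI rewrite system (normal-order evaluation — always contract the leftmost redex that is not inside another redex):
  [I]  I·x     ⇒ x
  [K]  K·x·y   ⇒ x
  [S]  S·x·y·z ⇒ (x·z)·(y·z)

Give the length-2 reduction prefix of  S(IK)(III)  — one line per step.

Answer: after 2 steps: SK(II)

Derivation:
  start: S(IK)(III)
  [1] SK(III)
  [2] SK(II)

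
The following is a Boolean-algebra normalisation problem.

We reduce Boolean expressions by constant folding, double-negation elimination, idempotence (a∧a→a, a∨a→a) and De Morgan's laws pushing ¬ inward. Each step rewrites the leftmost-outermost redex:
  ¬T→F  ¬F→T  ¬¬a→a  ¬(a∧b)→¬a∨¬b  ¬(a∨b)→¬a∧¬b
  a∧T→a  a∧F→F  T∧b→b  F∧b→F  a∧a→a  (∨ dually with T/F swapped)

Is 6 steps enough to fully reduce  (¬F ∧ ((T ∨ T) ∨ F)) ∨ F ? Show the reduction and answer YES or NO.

  start: (¬F ∧ ((T ∨ T) ∨ F)) ∨ F
  step 1: ¬F ∧ ((T ∨ T) ∨ F)
  step 2: T ∧ ((T ∨ T) ∨ F)
  step 3: (T ∨ T) ∨ F
  step 4: T ∨ T
  step 5: T

Answer: YES — reaches normal form T in 5 ≤ 6 steps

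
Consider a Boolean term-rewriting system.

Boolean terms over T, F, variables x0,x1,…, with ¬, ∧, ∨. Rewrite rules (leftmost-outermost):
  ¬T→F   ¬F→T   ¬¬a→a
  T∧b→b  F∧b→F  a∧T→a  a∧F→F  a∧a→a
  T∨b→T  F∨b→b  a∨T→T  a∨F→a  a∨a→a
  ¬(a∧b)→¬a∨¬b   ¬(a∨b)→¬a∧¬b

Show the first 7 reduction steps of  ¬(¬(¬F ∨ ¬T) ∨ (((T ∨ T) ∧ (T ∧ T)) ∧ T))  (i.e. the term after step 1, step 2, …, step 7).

  start: ¬(¬(¬F ∨ ¬T) ∨ (((T ∨ T) ∧ (T ∧ T)) ∧ T))
  step 1: ¬¬(¬F ∨ ¬T) ∧ ¬(((T ∨ T) ∧ (T ∧ T)) ∧ T)
  step 2: (¬F ∨ ¬T) ∧ ¬(((T ∨ T) ∧ (T ∧ T)) ∧ T)
  step 3: (T ∨ ¬T) ∧ ¬(((T ∨ T) ∧ (T ∧ T)) ∧ T)
  step 4: T ∧ ¬(((T ∨ T) ∧ (T ∧ T)) ∧ T)
  step 5: ¬(((T ∨ T) ∧ (T ∧ T)) ∧ T)
  step 6: ¬((T ∨ T) ∧ (T ∧ T)) ∨ ¬T
  step 7: (¬(T ∨ T) ∨ ¬(T ∧ T)) ∨ ¬T

Answer: after 7 steps: (¬(T ∨ T) ∨ ¬(T ∧ T)) ∨ ¬T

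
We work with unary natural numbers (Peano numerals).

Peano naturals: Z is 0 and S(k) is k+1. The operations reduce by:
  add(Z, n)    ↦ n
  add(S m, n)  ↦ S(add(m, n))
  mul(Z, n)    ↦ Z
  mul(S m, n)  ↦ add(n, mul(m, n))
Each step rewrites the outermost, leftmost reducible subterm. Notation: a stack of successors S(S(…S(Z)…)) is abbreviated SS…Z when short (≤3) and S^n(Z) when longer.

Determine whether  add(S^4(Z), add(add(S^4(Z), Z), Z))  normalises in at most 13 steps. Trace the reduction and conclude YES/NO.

  start: add(S^4(Z), add(add(S^4(Z), Z), Z))
  [1] S(add(SSSZ, add(add(S^4(Z), Z), Z)))
  [2] S(S(add(SSZ, add(add(S^4(Z), Z), Z))))
  [3] S(S(S(add(SZ, add(add(S^4(Z), Z), Z)))))
  [4] S(S(S(S(add(Z, add(add(S^4(Z), Z), Z))))))
  [5] S(S(S(S(add(add(S^4(Z), Z), Z)))))
  [6] S(S(S(S(add(S(add(SSSZ, Z)), Z)))))
  [7] S(S(S(S(S(add(add(SSSZ, Z), Z))))))
  [8] S(S(S(S(S(add(S(add(SSZ, Z)), Z))))))
  [9] S(S(S(S(S(S(add(add(SSZ, Z), Z)))))))
  [10] S(S(S(S(S(S(add(S(add(SZ, Z)), Z)))))))
  [11] S(S(S(S(S(S(S(add(add(SZ, Z), Z))))))))
  [12] S(S(S(S(S(S(S(add(S(add(Z, Z)), Z))))))))
  [13] S(S(S(S(S(S(S(S(add(add(Z, Z), Z)))))))))

Answer: NO — after 13 steps the term is S(S(S(S(S(S(S(S(add(add(Z, Z), Z))))))))), not yet normal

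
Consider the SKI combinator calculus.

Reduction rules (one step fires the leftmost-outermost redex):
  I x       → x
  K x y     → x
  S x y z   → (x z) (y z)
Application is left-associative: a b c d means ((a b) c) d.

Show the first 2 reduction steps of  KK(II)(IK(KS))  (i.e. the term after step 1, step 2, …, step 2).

  start: KK(II)(IK(KS))
  →1  K(IK(KS))
  →2  K(K(KS))

Answer: after 2 steps: K(K(KS))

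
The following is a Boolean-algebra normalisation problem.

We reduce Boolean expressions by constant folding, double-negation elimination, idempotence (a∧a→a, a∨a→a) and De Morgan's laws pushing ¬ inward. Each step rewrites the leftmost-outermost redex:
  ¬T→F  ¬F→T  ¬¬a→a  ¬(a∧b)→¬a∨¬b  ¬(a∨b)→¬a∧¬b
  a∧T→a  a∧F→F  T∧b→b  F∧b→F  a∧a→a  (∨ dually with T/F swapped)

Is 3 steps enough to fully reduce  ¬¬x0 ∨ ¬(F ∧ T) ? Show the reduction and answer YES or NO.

Answer: NO — after 3 steps the term is x0 ∨ (T ∨ ¬T), not yet normal

Reduction:
  start: ¬¬x0 ∨ ¬(F ∧ T)
  [1] x0 ∨ ¬(F ∧ T)
  [2] x0 ∨ (¬F ∨ ¬T)
  [3] x0 ∨ (T ∨ ¬T)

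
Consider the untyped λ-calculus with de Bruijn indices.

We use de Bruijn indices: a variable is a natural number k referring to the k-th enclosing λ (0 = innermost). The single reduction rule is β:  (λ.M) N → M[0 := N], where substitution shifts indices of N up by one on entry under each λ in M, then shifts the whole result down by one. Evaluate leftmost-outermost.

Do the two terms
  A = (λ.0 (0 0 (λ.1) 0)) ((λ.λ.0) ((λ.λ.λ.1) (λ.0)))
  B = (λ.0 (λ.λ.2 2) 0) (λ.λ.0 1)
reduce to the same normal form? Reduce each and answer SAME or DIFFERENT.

Term A:
  start: (λ.0 (0 0 (λ.1) 0)) ((λ.λ.0) ((λ.λ.λ.1) (λ.0)))
  step 1: (λ.λ.0) ((λ.λ.λ.1) (λ.0)) ((λ.λ.0) ((λ.λ.λ.1) (λ.0)) ((λ.λ.0) ((λ.λ.λ.1) (λ.0))) (λ.(λ.λ.0) ((λ.λ.λ.1) (λ.0))) ((λ.λ.0) ((λ.λ.λ.1) (λ.0))))
  step 2: (λ.0) ((λ.λ.0) ((λ.λ.λ.1) (λ.0)) ((λ.λ.0) ((λ.λ.λ.1) (λ.0))) (λ.(λ.λ.0) ((λ.λ.λ.1) (λ.0))) ((λ.λ.0) ((λ.λ.λ.1) (λ.0))))
  step 3: (λ.λ.0) ((λ.λ.λ.1) (λ.0)) ((λ.λ.0) ((λ.λ.λ.1) (λ.0))) (λ.(λ.λ.0) ((λ.λ.λ.1) (λ.0))) ((λ.λ.0) ((λ.λ.λ.1) (λ.0)))
  step 4: (λ.0) ((λ.λ.0) ((λ.λ.λ.1) (λ.0))) (λ.(λ.λ.0) ((λ.λ.λ.1) (λ.0))) ((λ.λ.0) ((λ.λ.λ.1) (λ.0)))
  step 5: (λ.λ.0) ((λ.λ.λ.1) (λ.0)) (λ.(λ.λ.0) ((λ.λ.λ.1) (λ.0))) ((λ.λ.0) ((λ.λ.λ.1) (λ.0)))
  step 6: (λ.0) (λ.(λ.λ.0) ((λ.λ.λ.1) (λ.0))) ((λ.λ.0) ((λ.λ.λ.1) (λ.0)))
  step 7: (λ.(λ.λ.0) ((λ.λ.λ.1) (λ.0))) ((λ.λ.0) ((λ.λ.λ.1) (λ.0)))
  step 8: (λ.λ.0) ((λ.λ.λ.1) (λ.0))
  step 9: λ.0

Term B:
  start: (λ.0 (λ.λ.2 2) 0) (λ.λ.0 1)
  step 1: (λ.λ.0 1) (λ.λ.(λ.λ.0 1) (λ.λ.0 1)) (λ.λ.0 1)
  step 2: (λ.0 (λ.λ.(λ.λ.0 1) (λ.λ.0 1))) (λ.λ.0 1)
  step 3: (λ.λ.0 1) (λ.λ.(λ.λ.0 1) (λ.λ.0 1))
  step 4: λ.0 (λ.λ.(λ.λ.0 1) (λ.λ.0 1))
  step 5: λ.0 (λ.λ.λ.0 (λ.λ.0 1))

Answer: DIFFERENT — A ⇓ λ.0, B ⇓ λ.0 (λ.λ.λ.0 (λ.λ.0 1))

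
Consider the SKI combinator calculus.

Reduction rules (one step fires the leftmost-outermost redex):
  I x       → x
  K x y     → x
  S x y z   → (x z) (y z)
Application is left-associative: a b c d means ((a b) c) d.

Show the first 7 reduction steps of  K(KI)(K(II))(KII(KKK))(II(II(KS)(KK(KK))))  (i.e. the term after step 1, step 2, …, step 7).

  start: K(KI)(K(II))(KII(KKK))(II(II(KS)(KK(KK))))
  step 1: KI(KII(KKK))(II(II(KS)(KK(KK))))
  step 2: I(II(II(KS)(KK(KK))))
  step 3: II(II(KS)(KK(KK)))
  step 4: I(II(KS)(KK(KK)))
  step 5: II(KS)(KK(KK))
  step 6: I(KS)(KK(KK))
  step 7: KS(KK(KK))

Answer: after 7 steps: KS(KK(KK))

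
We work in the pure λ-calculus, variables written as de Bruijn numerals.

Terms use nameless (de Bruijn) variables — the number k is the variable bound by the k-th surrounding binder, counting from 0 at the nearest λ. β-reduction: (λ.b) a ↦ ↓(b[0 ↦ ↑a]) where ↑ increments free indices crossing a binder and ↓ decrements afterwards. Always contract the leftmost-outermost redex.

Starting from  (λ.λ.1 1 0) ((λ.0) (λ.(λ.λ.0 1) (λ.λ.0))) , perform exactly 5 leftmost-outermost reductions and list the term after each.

  start: (λ.λ.1 1 0) ((λ.0) (λ.(λ.λ.0 1) (λ.λ.0)))
  [1] λ.(λ.0) (λ.(λ.λ.0 1) (λ.λ.0)) ((λ.0) (λ.(λ.λ.0 1) (λ.λ.0))) 0
  [2] λ.(λ.(λ.λ.0 1) (λ.λ.0)) ((λ.0) (λ.(λ.λ.0 1) (λ.λ.0))) 0
  [3] λ.(λ.λ.0 1) (λ.λ.0) 0
  [4] λ.(λ.0 (λ.λ.0)) 0
  [5] λ.0 (λ.λ.0)

Answer: after 5 steps: λ.0 (λ.λ.0)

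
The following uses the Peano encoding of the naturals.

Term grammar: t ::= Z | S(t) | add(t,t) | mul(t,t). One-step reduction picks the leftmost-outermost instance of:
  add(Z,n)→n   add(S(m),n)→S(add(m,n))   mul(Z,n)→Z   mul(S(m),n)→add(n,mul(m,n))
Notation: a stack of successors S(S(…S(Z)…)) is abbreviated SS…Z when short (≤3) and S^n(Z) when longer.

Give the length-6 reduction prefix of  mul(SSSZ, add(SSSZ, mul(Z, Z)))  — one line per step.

  start: mul(SSSZ, add(SSSZ, mul(Z, Z)))
  →1  add(add(SSSZ, mul(Z, Z)), mul(SSZ, add(SSSZ, mul(Z, Z))))
  →2  add(S(add(SSZ, mul(Z, Z))), mul(SSZ, add(SSSZ, mul(Z, Z))))
  →3  S(add(add(SSZ, mul(Z, Z)), mul(SSZ, add(SSSZ, mul(Z, Z)))))
  →4  S(add(S(add(SZ, mul(Z, Z))), mul(SSZ, add(SSSZ, mul(Z, Z)))))
  →5  S(S(add(add(SZ, mul(Z, Z)), mul(SSZ, add(SSSZ, mul(Z, Z))))))
  →6  S(S(add(S(add(Z, mul(Z, Z))), mul(SSZ, add(SSSZ, mul(Z, Z))))))

Answer: after 6 steps: S(S(add(S(add(Z, mul(Z, Z))), mul(SSZ, add(SSSZ, mul(Z, Z))))))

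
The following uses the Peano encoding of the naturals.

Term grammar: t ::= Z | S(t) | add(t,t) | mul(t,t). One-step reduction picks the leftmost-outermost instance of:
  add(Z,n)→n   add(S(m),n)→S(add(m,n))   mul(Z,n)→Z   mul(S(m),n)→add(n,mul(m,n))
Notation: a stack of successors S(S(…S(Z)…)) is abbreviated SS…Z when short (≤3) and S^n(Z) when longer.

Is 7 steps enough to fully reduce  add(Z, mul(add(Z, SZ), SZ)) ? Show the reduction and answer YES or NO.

  start: add(Z, mul(add(Z, SZ), SZ))
  →1  mul(add(Z, SZ), SZ)
  →2  mul(SZ, SZ)
  →3  add(SZ, mul(Z, SZ))
  →4  S(add(Z, mul(Z, SZ)))
  →5  S(mul(Z, SZ))
  →6  SZ

Answer: YES — reaches normal form SZ in 6 ≤ 7 steps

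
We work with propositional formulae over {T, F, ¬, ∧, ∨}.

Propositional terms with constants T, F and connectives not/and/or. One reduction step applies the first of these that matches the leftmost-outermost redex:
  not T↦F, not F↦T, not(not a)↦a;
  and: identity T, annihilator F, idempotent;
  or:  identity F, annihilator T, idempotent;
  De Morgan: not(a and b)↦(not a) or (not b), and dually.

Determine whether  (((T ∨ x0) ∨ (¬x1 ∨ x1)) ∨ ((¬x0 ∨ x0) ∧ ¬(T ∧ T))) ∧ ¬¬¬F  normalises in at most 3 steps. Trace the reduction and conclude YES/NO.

  start: (((T ∨ x0) ∨ (¬x1 ∨ x1)) ∨ ((¬x0 ∨ x0) ∧ ¬(T ∧ T))) ∧ ¬¬¬F
  [1] ((T ∨ (¬x1 ∨ x1)) ∨ ((¬x0 ∨ x0) ∧ ¬(T ∧ T))) ∧ ¬¬¬F
  [2] (T ∨ ((¬x0 ∨ x0) ∧ ¬(T ∧ T))) ∧ ¬¬¬F
  [3] T ∧ ¬¬¬F

Answer: NO — after 3 steps the term is T ∧ ¬¬¬F, not yet normal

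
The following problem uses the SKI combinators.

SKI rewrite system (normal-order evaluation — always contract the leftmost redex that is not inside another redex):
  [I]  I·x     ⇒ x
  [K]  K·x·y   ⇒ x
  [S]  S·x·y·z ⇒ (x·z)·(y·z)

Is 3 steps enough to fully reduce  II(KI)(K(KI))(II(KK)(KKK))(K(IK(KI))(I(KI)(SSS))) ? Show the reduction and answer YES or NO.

  start: II(KI)(K(KI))(II(KK)(KKK))(K(IK(KI))(I(KI)(SSS)))
  step 1: I(KI)(K(KI))(II(KK)(KKK))(K(IK(KI))(I(KI)(SSS)))
  step 2: KI(K(KI))(II(KK)(KKK))(K(IK(KI))(I(KI)(SSS)))
  step 3: I(II(KK)(KKK))(K(IK(KI))(I(KI)(SSS)))

Answer: NO — after 3 steps the term is I(II(KK)(KKK))(K(IK(KI))(I(KI)(SSS))), not yet normal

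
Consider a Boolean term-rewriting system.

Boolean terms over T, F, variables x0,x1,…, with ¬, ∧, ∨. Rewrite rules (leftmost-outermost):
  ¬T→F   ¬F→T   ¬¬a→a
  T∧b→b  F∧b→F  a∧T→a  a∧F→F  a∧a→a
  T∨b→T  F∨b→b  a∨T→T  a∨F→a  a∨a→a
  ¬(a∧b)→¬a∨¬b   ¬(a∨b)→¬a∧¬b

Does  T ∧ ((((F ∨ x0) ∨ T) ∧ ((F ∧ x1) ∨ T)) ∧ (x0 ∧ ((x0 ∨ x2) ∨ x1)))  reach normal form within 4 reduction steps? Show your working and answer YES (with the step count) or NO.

  start: T ∧ ((((F ∨ x0) ∨ T) ∧ ((F ∧ x1) ∨ T)) ∧ (x0 ∧ ((x0 ∨ x2) ∨ x1)))
  [1] (((F ∨ x0) ∨ T) ∧ ((F ∧ x1) ∨ T)) ∧ (x0 ∧ ((x0 ∨ x2) ∨ x1))
  [2] (T ∧ ((F ∧ x1) ∨ T)) ∧ (x0 ∧ ((x0 ∨ x2) ∨ x1))
  [3] ((F ∧ x1) ∨ T) ∧ (x0 ∧ ((x0 ∨ x2) ∨ x1))
  [4] T ∧ (x0 ∧ ((x0 ∨ x2) ∨ x1))

Answer: NO — after 4 steps the term is T ∧ (x0 ∧ ((x0 ∨ x2) ∨ x1)), not yet normal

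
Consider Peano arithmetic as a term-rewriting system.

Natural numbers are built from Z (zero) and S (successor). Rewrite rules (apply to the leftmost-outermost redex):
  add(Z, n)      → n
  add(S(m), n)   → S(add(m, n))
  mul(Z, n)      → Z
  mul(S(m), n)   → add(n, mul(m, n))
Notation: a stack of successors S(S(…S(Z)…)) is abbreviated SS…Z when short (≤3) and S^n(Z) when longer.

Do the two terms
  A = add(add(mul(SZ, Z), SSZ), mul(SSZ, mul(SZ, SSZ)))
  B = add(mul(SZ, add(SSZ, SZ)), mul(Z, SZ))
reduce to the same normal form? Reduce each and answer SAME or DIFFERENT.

Term A:
  start: add(add(mul(SZ, Z), SSZ), mul(SSZ, mul(SZ, SSZ)))
  step 1: add(add(add(Z, mul(Z, Z)), SSZ), mul(SSZ, mul(SZ, SSZ)))
  step 2: add(add(mul(Z, Z), SSZ), mul(SSZ, mul(SZ, SSZ)))
  step 3: add(add(Z, SSZ), mul(SSZ, mul(SZ, SSZ)))
  step 4: add(SSZ, mul(SSZ, mul(SZ, SSZ)))
  step 5: S(add(SZ, mul(SSZ, mul(SZ, SSZ))))
  step 6: S(S(add(Z, mul(SSZ, mul(SZ, SSZ)))))
  step 7: S(S(mul(SSZ, mul(SZ, SSZ))))
  step 8: S(S(add(mul(SZ, SSZ), mul(SZ, mul(SZ, SSZ)))))
  step 9: S(S(add(add(SSZ, mul(Z, SSZ)), mul(SZ, mul(SZ, SSZ)))))
  step 10: S(S(add(S(add(SZ, mul(Z, SSZ))), mul(SZ, mul(SZ, SSZ)))))
  step 11: S(S(S(add(add(SZ, mul(Z, SSZ)), mul(SZ, mul(SZ, SSZ))))))
  step 12: S(S(S(add(S(add(Z, mul(Z, SSZ))), mul(SZ, mul(SZ, SSZ))))))
  step 13: S(S(S(S(add(add(Z, mul(Z, SSZ)), mul(SZ, mul(SZ, SSZ)))))))
  step 14: S(S(S(S(add(mul(Z, SSZ), mul(SZ, mul(SZ, SSZ)))))))
  step 15: S(S(S(S(add(Z, mul(SZ, mul(SZ, SSZ)))))))
  step 16: S(S(S(S(mul(SZ, mul(SZ, SSZ))))))
  step 17: S(S(S(S(add(mul(SZ, SSZ), mul(Z, mul(SZ, SSZ)))))))
  step 18: S(S(S(S(add(add(SSZ, mul(Z, SSZ)), mul(Z, mul(SZ, SSZ)))))))
  step 19: S(S(S(S(add(S(add(SZ, mul(Z, SSZ))), mul(Z, mul(SZ, SSZ)))))))
  step 20: S(S(S(S(S(add(add(SZ, mul(Z, SSZ)), mul(Z, mul(SZ, SSZ))))))))
  step 21: S(S(S(S(S(add(S(add(Z, mul(Z, SSZ))), mul(Z, mul(SZ, SSZ))))))))
  step 22: S(S(S(S(S(S(add(add(Z, mul(Z, SSZ)), mul(Z, mul(SZ, SSZ)))))))))
  step 23: S(S(S(S(S(S(add(mul(Z, SSZ), mul(Z, mul(SZ, SSZ)))))))))
  step 24: S(S(S(S(S(S(add(Z, mul(Z, mul(SZ, SSZ)))))))))
  step 25: S(S(S(S(S(S(mul(Z, mul(SZ, SSZ))))))))
  step 26: S^6(Z)

Term B:
  start: add(mul(SZ, add(SSZ, SZ)), mul(Z, SZ))
  step 1: add(add(add(SSZ, SZ), mul(Z, add(SSZ, SZ))), mul(Z, SZ))
  step 2: add(add(S(add(SZ, SZ)), mul(Z, add(SSZ, SZ))), mul(Z, SZ))
  step 3: add(S(add(add(SZ, SZ), mul(Z, add(SSZ, SZ)))), mul(Z, SZ))
  step 4: S(add(add(add(SZ, SZ), mul(Z, add(SSZ, SZ))), mul(Z, SZ)))
  step 5: S(add(add(S(add(Z, SZ)), mul(Z, add(SSZ, SZ))), mul(Z, SZ)))
  step 6: S(add(S(add(add(Z, SZ), mul(Z, add(SSZ, SZ)))), mul(Z, SZ)))
  step 7: S(S(add(add(add(Z, SZ), mul(Z, add(SSZ, SZ))), mul(Z, SZ))))
  step 8: S(S(add(add(SZ, mul(Z, add(SSZ, SZ))), mul(Z, SZ))))
  step 9: S(S(add(S(add(Z, mul(Z, add(SSZ, SZ)))), mul(Z, SZ))))
  step 10: S(S(S(add(add(Z, mul(Z, add(SSZ, SZ))), mul(Z, SZ)))))
  step 11: S(S(S(add(mul(Z, add(SSZ, SZ)), mul(Z, SZ)))))
  step 12: S(S(S(add(Z, mul(Z, SZ)))))
  step 13: S(S(S(mul(Z, SZ))))
  step 14: SSSZ

Answer: DIFFERENT — A ⇓ S^6(Z), B ⇓ SSSZ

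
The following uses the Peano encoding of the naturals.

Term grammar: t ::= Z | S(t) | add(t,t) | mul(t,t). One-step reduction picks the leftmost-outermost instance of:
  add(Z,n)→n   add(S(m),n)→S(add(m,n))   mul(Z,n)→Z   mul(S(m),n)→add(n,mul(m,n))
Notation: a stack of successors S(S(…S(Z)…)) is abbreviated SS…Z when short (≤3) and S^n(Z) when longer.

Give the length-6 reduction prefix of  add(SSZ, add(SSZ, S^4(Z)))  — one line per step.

Answer: after 6 steps: S^8(Z)

Reduction:
  start: add(SSZ, add(SSZ, S^4(Z)))
  step 1: S(add(SZ, add(SSZ, S^4(Z))))
  step 2: S(S(add(Z, add(SSZ, S^4(Z)))))
  step 3: S(S(add(SSZ, S^4(Z))))
  step 4: S(S(S(add(SZ, S^4(Z)))))
  step 5: S(S(S(S(add(Z, S^4(Z))))))
  step 6: S^8(Z)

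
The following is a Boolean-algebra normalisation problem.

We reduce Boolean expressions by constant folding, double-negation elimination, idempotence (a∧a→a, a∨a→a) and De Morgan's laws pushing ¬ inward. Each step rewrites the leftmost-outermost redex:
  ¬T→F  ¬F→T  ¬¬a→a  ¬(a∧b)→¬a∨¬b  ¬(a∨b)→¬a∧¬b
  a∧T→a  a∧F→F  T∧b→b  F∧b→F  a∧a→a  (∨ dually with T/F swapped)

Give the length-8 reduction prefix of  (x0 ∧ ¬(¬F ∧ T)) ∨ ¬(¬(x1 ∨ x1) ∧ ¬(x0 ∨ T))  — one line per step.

Answer: after 8 steps: (x1 ∨ x1) ∨ ¬¬(x0 ∨ T)

Working:
  start: (x0 ∧ ¬(¬F ∧ T)) ∨ ¬(¬(x1 ∨ x1) ∧ ¬(x0 ∨ T))
  step 1: (x0 ∧ (¬¬F ∨ ¬T)) ∨ ¬(¬(x1 ∨ x1) ∧ ¬(x0 ∨ T))
  step 2: (x0 ∧ (F ∨ ¬T)) ∨ ¬(¬(x1 ∨ x1) ∧ ¬(x0 ∨ T))
  step 3: (x0 ∧ ¬T) ∨ ¬(¬(x1 ∨ x1) ∧ ¬(x0 ∨ T))
  step 4: (x0 ∧ F) ∨ ¬(¬(x1 ∨ x1) ∧ ¬(x0 ∨ T))
  step 5: F ∨ ¬(¬(x1 ∨ x1) ∧ ¬(x0 ∨ T))
  step 6: ¬(¬(x1 ∨ x1) ∧ ¬(x0 ∨ T))
  step 7: ¬¬(x1 ∨ x1) ∨ ¬¬(x0 ∨ T)
  step 8: (x1 ∨ x1) ∨ ¬¬(x0 ∨ T)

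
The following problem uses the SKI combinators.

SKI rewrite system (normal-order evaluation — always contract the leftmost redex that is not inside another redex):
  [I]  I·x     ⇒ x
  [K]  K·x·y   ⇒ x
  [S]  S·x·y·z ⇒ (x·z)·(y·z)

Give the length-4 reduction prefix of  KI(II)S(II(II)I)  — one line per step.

  start: KI(II)S(II(II)I)
  [1] IS(II(II)I)
  [2] S(II(II)I)
  [3] S(I(II)I)
  [4] S(III)

Answer: after 4 steps: S(III)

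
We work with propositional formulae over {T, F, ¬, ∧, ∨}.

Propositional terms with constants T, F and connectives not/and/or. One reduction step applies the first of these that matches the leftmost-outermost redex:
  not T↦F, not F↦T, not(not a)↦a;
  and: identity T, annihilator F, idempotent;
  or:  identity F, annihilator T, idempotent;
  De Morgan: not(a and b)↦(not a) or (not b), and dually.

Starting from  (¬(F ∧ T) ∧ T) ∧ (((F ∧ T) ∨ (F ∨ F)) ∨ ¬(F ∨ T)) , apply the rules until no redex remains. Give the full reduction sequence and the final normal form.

Answer: normal form = F  (in 13 steps)

Reduction:
  start: (¬(F ∧ T) ∧ T) ∧ (((F ∧ T) ∨ (F ∨ F)) ∨ ¬(F ∨ T))
  →1  ¬(F ∧ T) ∧ (((F ∧ T) ∨ (F ∨ F)) ∨ ¬(F ∨ T))
  →2  (¬F ∨ ¬T) ∧ (((F ∧ T) ∨ (F ∨ F)) ∨ ¬(F ∨ T))
  →3  (T ∨ ¬T) ∧ (((F ∧ T) ∨ (F ∨ F)) ∨ ¬(F ∨ T))
  →4  T ∧ (((F ∧ T) ∨ (F ∨ F)) ∨ ¬(F ∨ T))
  →5  ((F ∧ T) ∨ (F ∨ F)) ∨ ¬(F ∨ T)
  →6  (F ∨ (F ∨ F)) ∨ ¬(F ∨ T)
  →7  (F ∨ F) ∨ ¬(F ∨ T)
  →8  F ∨ ¬(F ∨ T)
  →9  ¬(F ∨ T)
  →10  ¬F ∧ ¬T
  →11  T ∧ ¬T
  →12  ¬T
  →13  F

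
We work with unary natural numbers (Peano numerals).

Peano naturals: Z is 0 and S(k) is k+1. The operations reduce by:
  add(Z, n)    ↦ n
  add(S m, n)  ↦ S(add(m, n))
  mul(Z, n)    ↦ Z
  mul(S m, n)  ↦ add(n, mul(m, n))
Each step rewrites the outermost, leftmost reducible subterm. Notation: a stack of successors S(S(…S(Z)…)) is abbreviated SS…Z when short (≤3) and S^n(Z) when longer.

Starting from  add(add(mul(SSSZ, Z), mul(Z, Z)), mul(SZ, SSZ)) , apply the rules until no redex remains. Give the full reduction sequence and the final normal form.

Answer: normal form = SSZ  (in 15 steps)

Derivation:
  start: add(add(mul(SSSZ, Z), mul(Z, Z)), mul(SZ, SSZ))
  →1  add(add(add(Z, mul(SSZ, Z)), mul(Z, Z)), mul(SZ, SSZ))
  →2  add(add(mul(SSZ, Z), mul(Z, Z)), mul(SZ, SSZ))
  →3  add(add(add(Z, mul(SZ, Z)), mul(Z, Z)), mul(SZ, SSZ))
  →4  add(add(mul(SZ, Z), mul(Z, Z)), mul(SZ, SSZ))
  →5  add(add(add(Z, mul(Z, Z)), mul(Z, Z)), mul(SZ, SSZ))
  →6  add(add(mul(Z, Z), mul(Z, Z)), mul(SZ, SSZ))
  →7  add(add(Z, mul(Z, Z)), mul(SZ, SSZ))
  →8  add(mul(Z, Z), mul(SZ, SSZ))
  →9  add(Z, mul(SZ, SSZ))
  →10  mul(SZ, SSZ)
  →11  add(SSZ, mul(Z, SSZ))
  →12  S(add(SZ, mul(Z, SSZ)))
  →13  S(S(add(Z, mul(Z, SSZ))))
  →14  S(S(mul(Z, SSZ)))
  →15  SSZ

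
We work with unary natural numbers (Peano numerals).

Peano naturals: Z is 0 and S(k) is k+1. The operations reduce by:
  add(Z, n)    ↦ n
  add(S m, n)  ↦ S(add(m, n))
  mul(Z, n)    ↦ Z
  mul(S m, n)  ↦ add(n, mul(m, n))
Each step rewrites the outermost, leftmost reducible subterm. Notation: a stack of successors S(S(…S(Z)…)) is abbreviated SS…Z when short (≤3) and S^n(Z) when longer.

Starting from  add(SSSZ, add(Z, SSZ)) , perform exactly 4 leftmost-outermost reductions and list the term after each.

  start: add(SSSZ, add(Z, SSZ))
  →1  S(add(SSZ, add(Z, SSZ)))
  →2  S(S(add(SZ, add(Z, SSZ))))
  →3  S(S(S(add(Z, add(Z, SSZ)))))
  →4  S(S(S(add(Z, SSZ))))

Answer: after 4 steps: S(S(S(add(Z, SSZ))))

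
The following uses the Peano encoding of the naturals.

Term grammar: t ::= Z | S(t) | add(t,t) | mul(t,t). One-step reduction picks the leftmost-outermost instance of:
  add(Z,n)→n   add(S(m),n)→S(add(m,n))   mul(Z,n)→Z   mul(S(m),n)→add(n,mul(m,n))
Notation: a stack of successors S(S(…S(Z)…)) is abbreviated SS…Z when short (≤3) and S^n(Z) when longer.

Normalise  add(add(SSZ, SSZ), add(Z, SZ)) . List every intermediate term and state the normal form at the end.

Answer: normal form = S^5(Z)  (in 9 steps)

Derivation:
  start: add(add(SSZ, SSZ), add(Z, SZ))
  [1] add(S(add(SZ, SSZ)), add(Z, SZ))
  [2] S(add(add(SZ, SSZ), add(Z, SZ)))
  [3] S(add(S(add(Z, SSZ)), add(Z, SZ)))
  [4] S(S(add(add(Z, SSZ), add(Z, SZ))))
  [5] S(S(add(SSZ, add(Z, SZ))))
  [6] S(S(S(add(SZ, add(Z, SZ)))))
  [7] S(S(S(S(add(Z, add(Z, SZ))))))
  [8] S(S(S(S(add(Z, SZ)))))
  [9] S^5(Z)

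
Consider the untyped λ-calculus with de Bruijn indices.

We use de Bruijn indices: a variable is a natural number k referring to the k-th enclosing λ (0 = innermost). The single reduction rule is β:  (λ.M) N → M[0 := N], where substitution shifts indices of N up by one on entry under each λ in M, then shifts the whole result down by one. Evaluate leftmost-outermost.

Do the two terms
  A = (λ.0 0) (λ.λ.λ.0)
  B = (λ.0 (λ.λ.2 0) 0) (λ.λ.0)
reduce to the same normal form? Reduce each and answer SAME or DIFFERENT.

Answer: SAME — A ⇓ λ.λ.0, B ⇓ λ.λ.0

Reduction:
Term A:
  start: (λ.0 0) (λ.λ.λ.0)
  step 1: (λ.λ.λ.0) (λ.λ.λ.0)
  step 2: λ.λ.0

Term B:
  start: (λ.0 (λ.λ.2 0) 0) (λ.λ.0)
  step 1: (λ.λ.0) (λ.λ.(λ.λ.0) 0) (λ.λ.0)
  step 2: (λ.0) (λ.λ.0)
  step 3: λ.λ.0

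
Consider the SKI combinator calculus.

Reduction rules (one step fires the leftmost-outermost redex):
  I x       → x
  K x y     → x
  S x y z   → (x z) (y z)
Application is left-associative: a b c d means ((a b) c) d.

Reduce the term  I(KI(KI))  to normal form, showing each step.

Answer: normal form = I  (in 2 steps)

Derivation:
  start: I(KI(KI))
  [1] KI(KI)
  [2] I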